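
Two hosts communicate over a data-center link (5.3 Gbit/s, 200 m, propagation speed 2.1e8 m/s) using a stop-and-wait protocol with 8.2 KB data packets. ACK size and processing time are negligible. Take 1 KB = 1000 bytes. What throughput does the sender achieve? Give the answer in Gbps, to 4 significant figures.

4.593 Gbps

t_tx = L/R = 65600/5300000000 = 1.23774e-05 s.
t_prop = 200/210000000 = 9.52381e-07 s; RTT = 1.90476e-06 s.
Cycle = t_tx + RTT = 1.42821e-05 s.
Throughput = L / cycle = 65600 / 1.42821e-05 = 4.593 Gbps.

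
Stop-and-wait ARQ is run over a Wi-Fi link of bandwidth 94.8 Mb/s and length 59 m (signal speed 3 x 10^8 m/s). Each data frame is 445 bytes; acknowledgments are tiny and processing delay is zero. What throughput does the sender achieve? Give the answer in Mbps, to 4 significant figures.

93.82 Mbps

t_tx = L/R = 3560/94800000 = 3.75527e-05 s.
t_prop = 59/300000000 = 1.96667e-07 s; RTT = 3.93333e-07 s.
Cycle = t_tx + RTT = 3.79461e-05 s.
Throughput = L / cycle = 3560 / 3.79461e-05 = 93.82 Mbps.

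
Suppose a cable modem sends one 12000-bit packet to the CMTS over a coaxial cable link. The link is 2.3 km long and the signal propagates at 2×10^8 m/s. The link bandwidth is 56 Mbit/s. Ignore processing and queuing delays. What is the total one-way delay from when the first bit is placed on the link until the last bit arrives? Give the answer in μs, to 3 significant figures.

Transmission delay = L/R = 12000 / 56000000 = 214.286 μs.
Propagation delay = d/s = 2300 m / 200000000 m/s = 11.5 μs.
Total = 226 μs.

226 μs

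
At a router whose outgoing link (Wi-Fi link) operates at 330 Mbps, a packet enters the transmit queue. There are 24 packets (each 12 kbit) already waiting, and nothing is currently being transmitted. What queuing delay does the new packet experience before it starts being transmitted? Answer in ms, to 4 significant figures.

0.8727 ms

Each queued packet: L/R = 12000/330000000 = 0.0363636 ms.
24 queued → 0.872727 ms.
Queuing delay = 0.8727 ms.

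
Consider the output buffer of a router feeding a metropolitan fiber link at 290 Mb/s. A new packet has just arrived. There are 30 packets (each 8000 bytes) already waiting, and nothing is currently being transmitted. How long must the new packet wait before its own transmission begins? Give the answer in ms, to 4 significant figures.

6.621 ms

Each queued packet: L/R = 64000/290000000 = 0.22069 ms.
30 queued → 6.62069 ms.
Queuing delay = 6.621 ms.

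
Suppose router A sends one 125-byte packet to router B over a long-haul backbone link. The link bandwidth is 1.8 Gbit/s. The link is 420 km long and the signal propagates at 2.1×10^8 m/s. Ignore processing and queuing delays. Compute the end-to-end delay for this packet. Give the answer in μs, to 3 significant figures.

L = 125 × 8 = 1000 bits.
Transmission delay = L/R = 1000 / 1800000000 = 0.555556 μs.
Propagation delay = d/s = 420000 m / 210000000 m/s = 2000 μs.
Total = 2000 μs.

2000 μs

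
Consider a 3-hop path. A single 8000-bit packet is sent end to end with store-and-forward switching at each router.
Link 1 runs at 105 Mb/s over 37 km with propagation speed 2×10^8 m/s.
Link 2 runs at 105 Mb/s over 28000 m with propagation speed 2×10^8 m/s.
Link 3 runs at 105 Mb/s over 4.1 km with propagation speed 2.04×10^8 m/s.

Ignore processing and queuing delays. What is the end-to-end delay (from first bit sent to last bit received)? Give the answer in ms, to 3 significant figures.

0.574 ms

Transmission delay per hop = L/R = 8000/105000000 = 0.0761905 ms; 3 hops → 0.228571 ms.
Propagation delays (d/s per hop): 0.185, 0.14, 0.020098 ms; sum = 0.345098 ms.
End-to-end = 0.574 ms.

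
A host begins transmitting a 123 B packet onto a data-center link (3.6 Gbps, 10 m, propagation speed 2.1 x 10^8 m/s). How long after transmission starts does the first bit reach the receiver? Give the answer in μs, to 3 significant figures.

0.0476 μs

First bit experiences only propagation delay: d/s = 10/210000000 = 0.0476 μs.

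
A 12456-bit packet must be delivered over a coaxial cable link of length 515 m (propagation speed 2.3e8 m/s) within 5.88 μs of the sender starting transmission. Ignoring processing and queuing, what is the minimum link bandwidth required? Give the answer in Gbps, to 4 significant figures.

Propagation delay = 515 / 2.3e+08 = 2.23913 μs.
Transmission budget = 5.88 − 2.23913 = 3.64087 μs.
R ≥ L / t_tx = 12456 bits / 3.64087e-06 s = 3.421 Gbps.

3.421 Gbps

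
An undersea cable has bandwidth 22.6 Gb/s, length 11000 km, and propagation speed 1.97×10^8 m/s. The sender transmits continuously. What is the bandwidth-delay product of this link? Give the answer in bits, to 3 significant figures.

1260000000 bits

Propagation delay = 11000000 / 197000000 = 0.0558376 s.
BDP = R × t_prop = 22600000000 × 0.0558376 = 1261930000 bits.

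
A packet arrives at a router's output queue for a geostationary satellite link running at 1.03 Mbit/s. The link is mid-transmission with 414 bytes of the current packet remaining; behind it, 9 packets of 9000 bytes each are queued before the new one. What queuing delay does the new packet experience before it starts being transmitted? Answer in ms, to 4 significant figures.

Each queued packet: L/R = 72000/1030000 = 69.9029 ms.
9 queued → 629.126 ms.
Plus remaining 3312 bits of current packet: 3.21553 ms.
Queuing delay = 632.3 ms.

632.3 ms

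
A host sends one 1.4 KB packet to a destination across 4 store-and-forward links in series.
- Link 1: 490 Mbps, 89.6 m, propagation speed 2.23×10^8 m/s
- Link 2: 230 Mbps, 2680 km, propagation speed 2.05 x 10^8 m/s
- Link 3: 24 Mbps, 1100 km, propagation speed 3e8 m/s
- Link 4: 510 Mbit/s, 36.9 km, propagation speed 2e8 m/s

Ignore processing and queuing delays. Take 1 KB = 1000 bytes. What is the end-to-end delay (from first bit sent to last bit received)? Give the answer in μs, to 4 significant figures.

17480 μs

L = 11200 bits.
Transmission delays (L/R per hop): 22.8571, 48.6957, 466.667, 21.9608 μs; sum = 560.18 μs.
Propagation delays (d/s per hop): 0.401794, 13073.2, 3666.67, 184.5 μs; sum = 16924.7 μs.
End-to-end = 17480 μs.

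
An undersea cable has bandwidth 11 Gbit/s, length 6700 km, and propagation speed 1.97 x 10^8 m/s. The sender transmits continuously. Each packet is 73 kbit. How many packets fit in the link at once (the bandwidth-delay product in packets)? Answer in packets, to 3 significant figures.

5120 packets

Propagation delay = 6700000 / 197000000 = 0.0340102 s.
BDP = R × t_prop = 11000000000 × 0.0340102 = 374112000 bits.
In packets of 73000 bits: 5120 packets.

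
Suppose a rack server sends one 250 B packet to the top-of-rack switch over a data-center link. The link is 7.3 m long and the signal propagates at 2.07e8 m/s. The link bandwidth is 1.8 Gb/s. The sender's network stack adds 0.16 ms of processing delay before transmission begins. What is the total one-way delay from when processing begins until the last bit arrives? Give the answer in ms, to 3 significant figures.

L = 250 × 8 = 2000 bits.
Transmission delay = L/R = 2000 / 1800000000 = 0.00111111 ms.
Propagation delay = d/s = 7.3 m / 2.07e+08 m/s = 3.52657e-05 ms.
Plus processing delay 0.16 ms = 0.16 ms.
Total = 0.161 ms.

0.161 ms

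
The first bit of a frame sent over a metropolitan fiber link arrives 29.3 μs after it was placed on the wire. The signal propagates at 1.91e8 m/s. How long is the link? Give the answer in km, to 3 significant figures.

d = s × t_prop = 191000000 × 2.93e-05 = 5.60 km.

5.60 km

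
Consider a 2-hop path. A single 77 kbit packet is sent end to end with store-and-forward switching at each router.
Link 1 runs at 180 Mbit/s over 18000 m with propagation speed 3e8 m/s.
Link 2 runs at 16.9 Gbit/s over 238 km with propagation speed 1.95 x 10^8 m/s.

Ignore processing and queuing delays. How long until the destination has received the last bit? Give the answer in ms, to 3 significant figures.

L = 77000 bits.
Transmission delays (L/R per hop): 0.427778, 0.00455621 ms; sum = 0.432334 ms.
Propagation delays (d/s per hop): 0.06, 1.22051 ms; sum = 1.28051 ms.
End-to-end = 1.71 ms.

1.71 ms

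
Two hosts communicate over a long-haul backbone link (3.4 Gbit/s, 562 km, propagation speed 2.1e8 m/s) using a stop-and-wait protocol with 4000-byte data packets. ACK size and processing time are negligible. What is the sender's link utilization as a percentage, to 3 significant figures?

0.176 %

t_tx = L/R = 32000/3400000000 = 9.41176e-06 s.
t_prop = 562000/210000000 = 0.00267619 s; RTT = 0.00535238 s.
Cycle = t_tx + RTT = 0.00536179 s.
Utilization = t_tx / cycle = 9.41176e-06/0.00536179 = 0.176 %.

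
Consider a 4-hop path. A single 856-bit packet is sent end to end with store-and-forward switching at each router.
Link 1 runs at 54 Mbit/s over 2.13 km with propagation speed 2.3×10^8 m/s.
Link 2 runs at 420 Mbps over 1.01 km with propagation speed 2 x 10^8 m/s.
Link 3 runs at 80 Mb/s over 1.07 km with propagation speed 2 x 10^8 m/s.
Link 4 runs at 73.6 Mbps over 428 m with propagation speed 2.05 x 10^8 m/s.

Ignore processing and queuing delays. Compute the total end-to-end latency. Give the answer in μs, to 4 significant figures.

Transmission delays (L/R per hop): 15.8519, 2.0381, 10.7, 11.6304 μs; sum = 40.2204 μs.
Propagation delays (d/s per hop): 9.26087, 5.05, 5.35, 2.0878 μs; sum = 21.7487 μs.
End-to-end = 61.97 μs.

61.97 μs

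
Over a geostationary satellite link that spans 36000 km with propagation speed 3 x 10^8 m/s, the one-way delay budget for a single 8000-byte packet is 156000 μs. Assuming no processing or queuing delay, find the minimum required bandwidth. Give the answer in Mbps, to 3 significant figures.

L = 64000 bits.
Propagation delay = 36000000 / 300000000 = 120000 μs.
Transmission budget = 156000 − 120000 = 36000 μs.
R ≥ L / t_tx = 64000 bits / 0.036 s = 1.78 Mbps.

1.78 Mbps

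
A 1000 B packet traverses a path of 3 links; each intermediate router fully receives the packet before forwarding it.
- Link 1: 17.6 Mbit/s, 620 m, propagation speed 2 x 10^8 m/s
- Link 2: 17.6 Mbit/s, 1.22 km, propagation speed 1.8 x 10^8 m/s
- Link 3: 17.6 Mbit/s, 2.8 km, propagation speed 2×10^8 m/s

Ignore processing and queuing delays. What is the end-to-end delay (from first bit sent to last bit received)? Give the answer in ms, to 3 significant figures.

1.39 ms

L = 1000 × 8 = 8000 bits.
Transmission delay per hop = L/R = 8000/17600000 = 0.454545 ms; 3 hops → 1.36364 ms.
Propagation delays (d/s per hop): 0.0031, 0.00677778, 0.014 ms; sum = 0.0238778 ms.
End-to-end = 1.39 ms.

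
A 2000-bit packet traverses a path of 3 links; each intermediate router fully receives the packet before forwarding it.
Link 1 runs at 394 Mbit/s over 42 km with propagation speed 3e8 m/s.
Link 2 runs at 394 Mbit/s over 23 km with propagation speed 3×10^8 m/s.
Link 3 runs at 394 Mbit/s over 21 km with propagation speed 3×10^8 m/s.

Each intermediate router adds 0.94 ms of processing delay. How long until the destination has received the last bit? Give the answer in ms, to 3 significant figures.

2.18 ms

Transmission delay per hop = L/R = 2000/394000000 = 0.00507614 ms; 3 hops → 0.0152284 ms.
Propagation delays (d/s per hop): 0.14, 0.0766667, 0.07 ms; sum = 0.286667 ms.
Processing at 2 router(s): 2 × 0.94 ms = 1.88 ms.
End-to-end = 2.18 ms.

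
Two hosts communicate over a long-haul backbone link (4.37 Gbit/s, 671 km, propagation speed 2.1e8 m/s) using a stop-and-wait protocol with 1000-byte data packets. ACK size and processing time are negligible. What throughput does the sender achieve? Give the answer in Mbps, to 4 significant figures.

t_tx = L/R = 8000/4370000000 = 1.83066e-06 s.
t_prop = 671000/210000000 = 0.00319524 s; RTT = 0.00639048 s.
Cycle = t_tx + RTT = 0.00639231 s.
Throughput = L / cycle = 8000 / 0.00639231 = 1.252 Mbps.

1.252 Mbps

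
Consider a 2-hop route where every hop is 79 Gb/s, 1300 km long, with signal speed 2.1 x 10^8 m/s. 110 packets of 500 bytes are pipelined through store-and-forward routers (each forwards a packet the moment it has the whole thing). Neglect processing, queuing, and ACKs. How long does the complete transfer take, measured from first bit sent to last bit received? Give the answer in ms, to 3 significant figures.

Per-hop transmission t_tx = L/R = 4000/79000000000 = 5.06329e-05 ms.
Per-hop propagation t_prop = 1300000/210000000 = 6.19048 ms.
Pipeline fill: first packet needs 2·t_tx to clear all hops; remaining 109 packets each add one t_tx.
Total = (2+110-1)·t_tx + 2·t_prop = 111·5.06329e-05 + 2·6.19048 = 12.4 ms.

12.4 ms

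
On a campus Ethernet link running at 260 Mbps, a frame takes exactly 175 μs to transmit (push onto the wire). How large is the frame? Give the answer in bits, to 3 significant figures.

L = R × t_tx = 260000000 b/s × 0.000175 s = 45500 bits.

45500 bits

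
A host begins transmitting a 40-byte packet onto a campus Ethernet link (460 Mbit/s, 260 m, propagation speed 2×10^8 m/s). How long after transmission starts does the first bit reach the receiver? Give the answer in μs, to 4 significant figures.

1.300 μs

First bit experiences only propagation delay: d/s = 260/200000000 = 1.300 μs.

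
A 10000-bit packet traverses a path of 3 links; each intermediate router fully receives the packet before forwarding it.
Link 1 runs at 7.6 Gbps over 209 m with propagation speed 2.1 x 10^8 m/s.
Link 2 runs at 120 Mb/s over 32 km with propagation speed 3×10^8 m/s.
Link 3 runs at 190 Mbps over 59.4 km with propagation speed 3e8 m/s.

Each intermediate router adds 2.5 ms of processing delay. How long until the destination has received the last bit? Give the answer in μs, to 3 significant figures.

Transmission delays (L/R per hop): 1.31579, 83.3333, 52.6316 μs; sum = 137.281 μs.
Propagation delays (d/s per hop): 0.995238, 106.667, 198 μs; sum = 305.662 μs.
Processing at 2 router(s): 2 × 2.5 ms = 5000 μs.
End-to-end = 5440 μs.

5440 μs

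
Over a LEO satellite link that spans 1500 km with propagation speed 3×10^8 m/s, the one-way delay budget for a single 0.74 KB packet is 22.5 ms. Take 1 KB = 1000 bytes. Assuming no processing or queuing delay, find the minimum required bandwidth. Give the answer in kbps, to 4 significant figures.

L = 5920 bits.
Propagation delay = 1500000 / 300000000 = 5 ms.
Transmission budget = 22.5 − 5 = 17.5 ms.
R ≥ L / t_tx = 5920 bits / 0.0175 s = 338.3 kbps.

338.3 kbps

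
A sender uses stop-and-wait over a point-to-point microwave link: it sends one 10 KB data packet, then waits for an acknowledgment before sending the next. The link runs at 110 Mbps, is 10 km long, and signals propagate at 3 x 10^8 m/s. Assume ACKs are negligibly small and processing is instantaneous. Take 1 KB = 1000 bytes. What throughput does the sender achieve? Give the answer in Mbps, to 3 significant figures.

t_tx = L/R = 80000/110000000 = 0.000727273 s.
t_prop = 10000/300000000 = 3.33333e-05 s; RTT = 6.66667e-05 s.
Cycle = t_tx + RTT = 0.000793939 s.
Throughput = L / cycle = 80000 / 0.000793939 = 101 Mbps.

101 Mbps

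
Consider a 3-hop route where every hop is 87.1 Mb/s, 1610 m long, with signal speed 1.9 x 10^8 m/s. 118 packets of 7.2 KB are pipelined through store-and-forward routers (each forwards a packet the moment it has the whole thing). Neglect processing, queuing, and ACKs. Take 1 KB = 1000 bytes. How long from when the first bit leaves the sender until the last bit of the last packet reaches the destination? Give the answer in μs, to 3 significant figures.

79400 μs

Per-hop transmission t_tx = L/R = 57600/87100000 = 661.309 μs.
Per-hop propagation t_prop = 1610/190000000 = 8.47368 μs.
Pipeline fill: first packet needs 3·t_tx to clear all hops; remaining 117 packets each add one t_tx.
Total = (3+118-1)·t_tx + 3·t_prop = 120·661.309 + 3·8.47368 = 79400 μs.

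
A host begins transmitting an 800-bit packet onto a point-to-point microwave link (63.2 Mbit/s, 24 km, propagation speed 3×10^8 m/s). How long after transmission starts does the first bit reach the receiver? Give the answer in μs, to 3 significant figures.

First bit experiences only propagation delay: d/s = 24000/300000000 = 80.0 μs.

80.0 μs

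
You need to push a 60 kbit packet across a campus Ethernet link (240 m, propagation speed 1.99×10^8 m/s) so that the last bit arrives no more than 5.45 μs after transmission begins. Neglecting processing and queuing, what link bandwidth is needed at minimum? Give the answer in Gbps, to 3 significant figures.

14.1 Gbps

Propagation delay = 240 / 199000000 = 1.20603 μs.
Transmission budget = 5.45 − 1.20603 = 4.24397 μs.
R ≥ L / t_tx = 60000 bits / 4.24397e-06 s = 14.1 Gbps.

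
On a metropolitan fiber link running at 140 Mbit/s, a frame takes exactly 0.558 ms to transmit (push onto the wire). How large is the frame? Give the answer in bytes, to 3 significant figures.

L = R × t_tx = 140000000 b/s × 0.000558 s = 78120 bits.
In bytes: 78120 / 8 = 9770 bytes.

9770 bytes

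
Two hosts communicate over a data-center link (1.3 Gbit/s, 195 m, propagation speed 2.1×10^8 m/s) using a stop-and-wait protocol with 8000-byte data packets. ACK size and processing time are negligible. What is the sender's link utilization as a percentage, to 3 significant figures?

t_tx = L/R = 64000/1300000000 = 4.92308e-05 s.
t_prop = 195/210000000 = 9.28571e-07 s; RTT = 1.85714e-06 s.
Cycle = t_tx + RTT = 5.10879e-05 s.
Utilization = t_tx / cycle = 4.92308e-05/5.10879e-05 = 96.4 %.

96.4 %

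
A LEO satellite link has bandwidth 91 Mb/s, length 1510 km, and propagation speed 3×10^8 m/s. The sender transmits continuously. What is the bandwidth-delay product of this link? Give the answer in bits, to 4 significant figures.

458000 bits

Propagation delay = 1510000 / 300000000 = 0.00503333 s.
BDP = R × t_prop = 91000000 × 0.00503333 = 458033 bits.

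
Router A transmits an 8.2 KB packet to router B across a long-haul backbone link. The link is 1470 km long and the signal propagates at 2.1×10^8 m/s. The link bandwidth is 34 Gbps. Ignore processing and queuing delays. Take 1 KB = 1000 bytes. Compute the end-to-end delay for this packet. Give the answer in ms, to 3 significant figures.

7.00 ms

L = 65600 bits.
Transmission delay = L/R = 65600 / 34000000000 = 0.00192941 ms.
Propagation delay = d/s = 1470000 m / 210000000 m/s = 7 ms.
Total = 7.00 ms.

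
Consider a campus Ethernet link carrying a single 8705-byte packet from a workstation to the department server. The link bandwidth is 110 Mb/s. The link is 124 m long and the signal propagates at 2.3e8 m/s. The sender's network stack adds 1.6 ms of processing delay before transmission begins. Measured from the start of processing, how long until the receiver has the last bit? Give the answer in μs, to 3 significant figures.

L = 8705 × 8 = 69640 bits.
Transmission delay = L/R = 69640 / 110000000 = 633.091 μs.
Propagation delay = d/s = 124 m / 2.3e+08 m/s = 0.53913 μs.
Plus processing delay 1.6 ms = 1600 μs.
Total = 2230 μs.

2230 μs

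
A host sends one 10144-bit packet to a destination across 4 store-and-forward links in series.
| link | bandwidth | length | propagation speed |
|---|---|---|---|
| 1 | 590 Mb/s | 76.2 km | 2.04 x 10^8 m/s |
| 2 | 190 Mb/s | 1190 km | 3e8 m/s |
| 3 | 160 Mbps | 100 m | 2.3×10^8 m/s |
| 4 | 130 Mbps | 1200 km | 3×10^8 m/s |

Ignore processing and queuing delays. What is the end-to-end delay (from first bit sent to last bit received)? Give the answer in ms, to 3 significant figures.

Transmission delays (L/R per hop): 0.0171932, 0.0533895, 0.0634, 0.0780308 ms; sum = 0.212013 ms.
Propagation delays (d/s per hop): 0.373529, 3.96667, 0.000434783, 4 ms; sum = 8.34063 ms.
End-to-end = 8.55 ms.

8.55 ms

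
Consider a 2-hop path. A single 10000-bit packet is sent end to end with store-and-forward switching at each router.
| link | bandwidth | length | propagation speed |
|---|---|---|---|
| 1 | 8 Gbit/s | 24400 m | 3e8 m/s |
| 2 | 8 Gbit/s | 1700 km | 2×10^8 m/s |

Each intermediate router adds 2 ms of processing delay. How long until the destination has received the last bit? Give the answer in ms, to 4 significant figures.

Transmission delay per hop = L/R = 10000/8000000000 = 0.00125 ms; 2 hops → 0.0025 ms.
Propagation delays (d/s per hop): 0.0813333, 8.5 ms; sum = 8.58133 ms.
Processing at 1 router(s): 1 × 2 ms = 2 ms.
End-to-end = 10.58 ms.

10.58 ms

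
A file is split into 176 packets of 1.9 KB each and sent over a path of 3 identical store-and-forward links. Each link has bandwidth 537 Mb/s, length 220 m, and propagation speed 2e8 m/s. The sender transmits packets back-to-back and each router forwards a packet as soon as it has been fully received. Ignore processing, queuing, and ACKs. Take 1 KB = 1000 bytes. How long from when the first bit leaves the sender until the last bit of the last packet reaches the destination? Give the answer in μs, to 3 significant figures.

Per-hop transmission t_tx = L/R = 15200/537000000 = 28.3054 μs.
Per-hop propagation t_prop = 220/200000000 = 1.1 μs.
Pipeline fill: first packet needs 3·t_tx to clear all hops; remaining 175 packets each add one t_tx.
Total = (3+176-1)·t_tx + 3·t_prop = 178·28.3054 + 3·1.1 = 5040 μs.

5040 μs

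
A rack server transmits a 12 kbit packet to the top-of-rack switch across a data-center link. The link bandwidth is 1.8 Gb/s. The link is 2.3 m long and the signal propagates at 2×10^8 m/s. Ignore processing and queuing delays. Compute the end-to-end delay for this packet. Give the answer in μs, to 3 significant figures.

6.68 μs

L = 12000 bits.
Transmission delay = L/R = 12000 / 1800000000 = 6.66667 μs.
Propagation delay = d/s = 2.3 m / 200000000 m/s = 0.0115 μs.
Total = 6.68 μs.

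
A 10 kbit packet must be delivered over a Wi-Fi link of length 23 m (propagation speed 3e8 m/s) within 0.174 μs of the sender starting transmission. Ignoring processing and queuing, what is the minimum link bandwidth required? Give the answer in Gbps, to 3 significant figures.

103 Gbps

Propagation delay = 23 / 300000000 = 0.0766667 μs.
Transmission budget = 0.174 − 0.0766667 = 0.0973333 μs.
R ≥ L / t_tx = 10000 bits / 9.73333e-08 s = 103 Gbps.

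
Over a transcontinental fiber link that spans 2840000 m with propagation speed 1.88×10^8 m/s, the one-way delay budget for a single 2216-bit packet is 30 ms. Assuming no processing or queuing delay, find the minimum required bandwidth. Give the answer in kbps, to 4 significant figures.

148.8 kbps

Propagation delay = 2840000 / 188000000 = 15.1064 ms.
Transmission budget = 30 − 15.1064 = 14.8936 ms.
R ≥ L / t_tx = 2216 bits / 0.0148936 s = 148.8 kbps.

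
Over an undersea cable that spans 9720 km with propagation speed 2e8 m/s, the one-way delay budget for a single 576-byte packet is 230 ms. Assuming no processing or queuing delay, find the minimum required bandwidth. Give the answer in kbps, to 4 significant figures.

L = 4608 bits.
Propagation delay = 9720000 / 200000000 = 48.6 ms.
Transmission budget = 230 − 48.6 = 181.4 ms.
R ≥ L / t_tx = 4608 bits / 0.1814 s = 25.40 kbps.

25.40 kbps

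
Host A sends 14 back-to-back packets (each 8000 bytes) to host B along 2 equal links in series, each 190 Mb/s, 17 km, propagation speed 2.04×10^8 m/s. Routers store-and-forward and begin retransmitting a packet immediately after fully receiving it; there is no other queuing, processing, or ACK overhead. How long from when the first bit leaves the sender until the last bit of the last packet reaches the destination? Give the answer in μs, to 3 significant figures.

Per-hop transmission t_tx = L/R = 64000/190000000 = 336.842 μs.
Per-hop propagation t_prop = 17000/204000000 = 83.3333 μs.
Pipeline fill: first packet needs 2·t_tx to clear all hops; remaining 13 packets each add one t_tx.
Total = (2+14-1)·t_tx + 2·t_prop = 15·336.842 + 2·83.3333 = 5220 μs.

5220 μs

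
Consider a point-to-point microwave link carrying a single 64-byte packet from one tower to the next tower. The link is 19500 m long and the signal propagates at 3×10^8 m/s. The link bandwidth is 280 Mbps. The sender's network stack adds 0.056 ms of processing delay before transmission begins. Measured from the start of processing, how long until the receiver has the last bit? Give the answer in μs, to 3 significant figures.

L = 64 × 8 = 512 bits.
Transmission delay = L/R = 512 / 280000000 = 1.82857 μs.
Propagation delay = d/s = 19500 m / 300000000 m/s = 65 μs.
Plus processing delay 0.056 ms = 56 μs.
Total = 123 μs.

123 μs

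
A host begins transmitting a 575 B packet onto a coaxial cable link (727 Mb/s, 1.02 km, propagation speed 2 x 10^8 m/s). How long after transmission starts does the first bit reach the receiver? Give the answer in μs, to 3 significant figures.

First bit experiences only propagation delay: d/s = 1020/200000000 = 5.10 μs.

5.10 μs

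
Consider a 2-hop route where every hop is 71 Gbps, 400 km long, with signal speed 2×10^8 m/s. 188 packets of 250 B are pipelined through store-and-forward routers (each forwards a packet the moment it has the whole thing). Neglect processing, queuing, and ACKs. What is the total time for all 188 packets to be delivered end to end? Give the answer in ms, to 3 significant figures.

Per-hop transmission t_tx = L/R = 2000/71000000000 = 2.8169e-05 ms.
Per-hop propagation t_prop = 400000/200000000 = 2 ms.
Pipeline fill: first packet needs 2·t_tx to clear all hops; remaining 187 packets each add one t_tx.
Total = (2+188-1)·t_tx + 2·t_prop = 189·2.8169e-05 + 2·2 = 4.01 ms.

4.01 ms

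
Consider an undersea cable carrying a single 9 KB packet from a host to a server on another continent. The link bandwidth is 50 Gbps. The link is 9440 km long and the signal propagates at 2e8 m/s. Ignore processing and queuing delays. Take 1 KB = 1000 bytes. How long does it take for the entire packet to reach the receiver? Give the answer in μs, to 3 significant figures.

L = 72000 bits.
Transmission delay = L/R = 72000 / 50000000000 = 1.44 μs.
Propagation delay = d/s = 9440000 m / 200000000 m/s = 47200 μs.
Total = 47200 μs.

47200 μs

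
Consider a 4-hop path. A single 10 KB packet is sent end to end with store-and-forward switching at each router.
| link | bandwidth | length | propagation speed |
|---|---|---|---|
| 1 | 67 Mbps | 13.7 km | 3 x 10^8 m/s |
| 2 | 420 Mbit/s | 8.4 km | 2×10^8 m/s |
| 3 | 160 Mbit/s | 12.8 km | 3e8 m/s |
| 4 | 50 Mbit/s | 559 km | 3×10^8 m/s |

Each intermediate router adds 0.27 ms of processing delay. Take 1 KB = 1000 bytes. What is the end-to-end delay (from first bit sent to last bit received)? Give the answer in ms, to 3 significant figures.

L = 80000 bits.
Transmission delays (L/R per hop): 1.19403, 0.190476, 0.5, 1.6 ms; sum = 3.48451 ms.
Propagation delays (d/s per hop): 0.0456667, 0.042, 0.0426667, 1.86333 ms; sum = 1.99367 ms.
Processing at 3 router(s): 3 × 0.27 ms = 0.81 ms.
End-to-end = 6.29 ms.

6.29 ms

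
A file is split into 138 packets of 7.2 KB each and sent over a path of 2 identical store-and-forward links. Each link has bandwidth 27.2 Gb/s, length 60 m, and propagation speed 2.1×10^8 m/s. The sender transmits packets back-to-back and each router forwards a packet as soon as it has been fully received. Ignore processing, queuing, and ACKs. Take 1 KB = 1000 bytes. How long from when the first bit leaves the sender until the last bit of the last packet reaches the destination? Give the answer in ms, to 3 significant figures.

Per-hop transmission t_tx = L/R = 57600/27200000000 = 0.00211765 ms.
Per-hop propagation t_prop = 60/210000000 = 0.000285714 ms.
Pipeline fill: first packet needs 2·t_tx to clear all hops; remaining 137 packets each add one t_tx.
Total = (2+138-1)·t_tx + 2·t_prop = 139·0.00211765 + 2·0.000285714 = 0.295 ms.

0.295 ms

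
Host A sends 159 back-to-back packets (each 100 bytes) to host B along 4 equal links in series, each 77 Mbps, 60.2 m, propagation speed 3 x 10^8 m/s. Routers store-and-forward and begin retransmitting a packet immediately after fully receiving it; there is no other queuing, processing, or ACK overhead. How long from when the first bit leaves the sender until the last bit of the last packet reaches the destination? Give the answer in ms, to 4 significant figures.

1.684 ms

Per-hop transmission t_tx = L/R = 800/77000000 = 0.0103896 ms.
Per-hop propagation t_prop = 60.2/300000000 = 0.000200667 ms.
Pipeline fill: first packet needs 4·t_tx to clear all hops; remaining 158 packets each add one t_tx.
Total = (4+159-1)·t_tx + 4·t_prop = 162·0.0103896 + 4·0.000200667 = 1.684 ms.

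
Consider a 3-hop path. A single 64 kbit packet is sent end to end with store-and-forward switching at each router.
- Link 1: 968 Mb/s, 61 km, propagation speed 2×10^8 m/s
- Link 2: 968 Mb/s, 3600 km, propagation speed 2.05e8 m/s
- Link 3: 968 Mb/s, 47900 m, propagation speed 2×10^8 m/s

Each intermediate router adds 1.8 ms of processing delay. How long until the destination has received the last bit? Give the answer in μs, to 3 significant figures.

21900 μs

L = 64000 bits.
Transmission delay per hop = L/R = 64000/968000000 = 66.1157 μs; 3 hops → 198.347 μs.
Propagation delays (d/s per hop): 305, 17561, 239.5 μs; sum = 18105.5 μs.
Processing at 2 router(s): 2 × 1.8 ms = 3600 μs.
End-to-end = 21900 μs.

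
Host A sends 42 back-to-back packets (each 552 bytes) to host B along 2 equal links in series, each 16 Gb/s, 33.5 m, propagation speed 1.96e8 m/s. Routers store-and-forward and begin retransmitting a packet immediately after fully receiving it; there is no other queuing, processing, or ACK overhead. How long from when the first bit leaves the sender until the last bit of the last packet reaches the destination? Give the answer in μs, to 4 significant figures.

12.21 μs

Per-hop transmission t_tx = L/R = 4416/16000000000 = 0.276 μs.
Per-hop propagation t_prop = 33.5/196000000 = 0.170918 μs.
Pipeline fill: first packet needs 2·t_tx to clear all hops; remaining 41 packets each add one t_tx.
Total = (2+42-1)·t_tx + 2·t_prop = 43·0.276 + 2·0.170918 = 12.21 μs.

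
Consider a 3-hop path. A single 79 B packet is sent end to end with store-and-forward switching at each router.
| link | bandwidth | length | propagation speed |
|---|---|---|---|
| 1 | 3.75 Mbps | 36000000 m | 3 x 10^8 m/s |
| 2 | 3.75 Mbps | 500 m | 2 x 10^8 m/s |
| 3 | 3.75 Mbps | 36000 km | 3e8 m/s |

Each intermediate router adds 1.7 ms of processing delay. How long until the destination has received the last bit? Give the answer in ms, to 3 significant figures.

244 ms

L = 79 × 8 = 632 bits.
Transmission delay per hop = L/R = 632/3750000 = 0.168533 ms; 3 hops → 0.5056 ms.
Propagation delays (d/s per hop): 120, 0.0025, 120 ms; sum = 240.003 ms.
Processing at 2 router(s): 2 × 1.7 ms = 3.4 ms.
End-to-end = 244 ms.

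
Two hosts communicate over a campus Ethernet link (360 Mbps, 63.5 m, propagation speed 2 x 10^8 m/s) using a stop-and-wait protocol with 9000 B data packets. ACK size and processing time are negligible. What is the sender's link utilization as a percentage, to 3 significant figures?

99.7 %

t_tx = L/R = 72000/360000000 = 0.0002 s.
t_prop = 63.5/200000000 = 3.175e-07 s; RTT = 6.35e-07 s.
Cycle = t_tx + RTT = 0.000200635 s.
Utilization = t_tx / cycle = 0.0002/0.000200635 = 99.7 %.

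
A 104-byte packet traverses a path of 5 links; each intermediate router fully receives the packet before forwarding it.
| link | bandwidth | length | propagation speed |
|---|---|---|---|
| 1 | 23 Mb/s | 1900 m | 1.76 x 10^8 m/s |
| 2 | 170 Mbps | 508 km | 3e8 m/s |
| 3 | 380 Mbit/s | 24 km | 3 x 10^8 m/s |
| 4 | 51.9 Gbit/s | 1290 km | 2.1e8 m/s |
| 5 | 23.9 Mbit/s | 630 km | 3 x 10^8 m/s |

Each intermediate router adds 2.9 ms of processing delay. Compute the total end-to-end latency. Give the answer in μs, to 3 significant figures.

L = 104 × 8 = 832 bits.
Transmission delays (L/R per hop): 36.1739, 4.89412, 2.18947, 0.0160308, 34.8117 μs; sum = 78.0853 μs.
Propagation delays (d/s per hop): 10.7955, 1693.33, 80, 6142.86, 2100 μs; sum = 10027 μs.
Processing at 4 router(s): 4 × 2.9 ms = 11600 μs.
End-to-end = 21700 μs.

21700 μs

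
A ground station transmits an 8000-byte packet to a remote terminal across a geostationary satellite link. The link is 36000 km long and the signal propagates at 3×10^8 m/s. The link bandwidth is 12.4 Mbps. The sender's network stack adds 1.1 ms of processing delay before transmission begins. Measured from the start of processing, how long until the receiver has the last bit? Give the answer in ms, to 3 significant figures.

L = 8000 × 8 = 64000 bits.
Transmission delay = L/R = 64000 / 12400000 = 5.16129 ms.
Propagation delay = d/s = 36000000 m / 300000000 m/s = 120 ms.
Plus processing delay 1.1 ms = 1.1 ms.
Total = 126 ms.

126 ms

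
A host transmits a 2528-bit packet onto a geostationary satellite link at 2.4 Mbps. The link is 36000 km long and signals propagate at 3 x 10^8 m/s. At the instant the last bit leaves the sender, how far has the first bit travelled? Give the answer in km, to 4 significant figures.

316.0 km

t_tx = L/R = 2528/2400000 = 0.00105333 s.
Distance = s × t_tx = 300000000 × 0.00105333 = 316.0 km.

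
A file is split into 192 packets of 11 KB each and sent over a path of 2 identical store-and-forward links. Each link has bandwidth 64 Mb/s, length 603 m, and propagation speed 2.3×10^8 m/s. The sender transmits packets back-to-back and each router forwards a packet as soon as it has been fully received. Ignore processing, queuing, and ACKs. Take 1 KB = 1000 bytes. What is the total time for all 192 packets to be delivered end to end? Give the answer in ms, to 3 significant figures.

Per-hop transmission t_tx = L/R = 88000/64000000 = 1.375 ms.
Per-hop propagation t_prop = 603/2.3e+08 = 0.00262174 ms.
Pipeline fill: first packet needs 2·t_tx to clear all hops; remaining 191 packets each add one t_tx.
Total = (2+192-1)·t_tx + 2·t_prop = 193·1.375 + 2·0.00262174 = 265 ms.

265 ms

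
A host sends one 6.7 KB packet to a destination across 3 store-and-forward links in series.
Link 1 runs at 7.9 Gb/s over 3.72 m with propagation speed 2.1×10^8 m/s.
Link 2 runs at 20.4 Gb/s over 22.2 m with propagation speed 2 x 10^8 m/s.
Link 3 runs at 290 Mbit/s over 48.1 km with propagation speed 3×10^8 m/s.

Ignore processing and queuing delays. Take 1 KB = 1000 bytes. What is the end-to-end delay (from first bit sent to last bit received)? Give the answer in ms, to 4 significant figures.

L = 53600 bits.
Transmission delays (L/R per hop): 0.00678481, 0.00262745, 0.184828 ms; sum = 0.19424 ms.
Propagation delays (d/s per hop): 1.77143e-05, 0.000111, 0.160333 ms; sum = 0.160462 ms.
End-to-end = 0.3547 ms.

0.3547 ms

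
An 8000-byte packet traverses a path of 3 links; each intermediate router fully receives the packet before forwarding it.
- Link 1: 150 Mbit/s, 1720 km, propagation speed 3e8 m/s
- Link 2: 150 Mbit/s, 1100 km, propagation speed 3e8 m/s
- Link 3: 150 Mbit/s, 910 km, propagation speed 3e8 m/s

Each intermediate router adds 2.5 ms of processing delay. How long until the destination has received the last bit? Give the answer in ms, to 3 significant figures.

18.7 ms

L = 8000 × 8 = 64000 bits.
Transmission delay per hop = L/R = 64000/150000000 = 0.426667 ms; 3 hops → 1.28 ms.
Propagation delays (d/s per hop): 5.73333, 3.66667, 3.03333 ms; sum = 12.4333 ms.
Processing at 2 router(s): 2 × 2.5 ms = 5 ms.
End-to-end = 18.7 ms.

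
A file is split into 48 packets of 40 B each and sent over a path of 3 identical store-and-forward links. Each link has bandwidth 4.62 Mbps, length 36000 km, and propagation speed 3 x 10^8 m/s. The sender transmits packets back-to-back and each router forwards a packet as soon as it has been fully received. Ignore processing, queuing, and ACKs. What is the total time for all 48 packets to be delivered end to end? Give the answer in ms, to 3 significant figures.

363 ms

Per-hop transmission t_tx = L/R = 320/4620000 = 0.0692641 ms.
Per-hop propagation t_prop = 36000000/300000000 = 120 ms.
Pipeline fill: first packet needs 3·t_tx to clear all hops; remaining 47 packets each add one t_tx.
Total = (3+48-1)·t_tx + 3·t_prop = 50·0.0692641 + 3·120 = 363 ms.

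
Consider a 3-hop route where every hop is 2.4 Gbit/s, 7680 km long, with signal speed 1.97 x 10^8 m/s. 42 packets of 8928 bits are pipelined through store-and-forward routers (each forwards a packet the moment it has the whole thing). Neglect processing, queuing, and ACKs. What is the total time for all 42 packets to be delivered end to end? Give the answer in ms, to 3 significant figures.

Per-hop transmission t_tx = L/R = 8928/2400000000 = 0.00372 ms.
Per-hop propagation t_prop = 7680000/197000000 = 38.9848 ms.
Pipeline fill: first packet needs 3·t_tx to clear all hops; remaining 41 packets each add one t_tx.
Total = (3+42-1)·t_tx + 3·t_prop = 44·0.00372 + 3·38.9848 = 117 ms.

117 ms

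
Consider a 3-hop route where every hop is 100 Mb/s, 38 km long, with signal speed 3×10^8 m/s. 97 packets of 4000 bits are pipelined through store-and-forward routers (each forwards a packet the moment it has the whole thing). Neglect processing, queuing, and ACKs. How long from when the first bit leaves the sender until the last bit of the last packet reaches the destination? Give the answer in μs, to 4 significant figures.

Per-hop transmission t_tx = L/R = 4000/100000000 = 40 μs.
Per-hop propagation t_prop = 38000/300000000 = 126.667 μs.
Pipeline fill: first packet needs 3·t_tx to clear all hops; remaining 96 packets each add one t_tx.
Total = (3+97-1)·t_tx + 3·t_prop = 99·40 + 3·126.667 = 4340 μs.

4340 μs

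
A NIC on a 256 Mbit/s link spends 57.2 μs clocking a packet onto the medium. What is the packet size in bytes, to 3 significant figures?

1830 bytes

L = R × t_tx = 256000000 b/s × 5.72e-05 s = 14643.2 bits.
In bytes: 14643.2 / 8 = 1830 bytes.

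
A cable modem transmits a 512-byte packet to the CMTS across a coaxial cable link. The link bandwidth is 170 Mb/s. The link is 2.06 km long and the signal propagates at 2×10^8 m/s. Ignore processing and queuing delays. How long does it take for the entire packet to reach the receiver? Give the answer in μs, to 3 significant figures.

34.4 μs

L = 512 × 8 = 4096 bits.
Transmission delay = L/R = 4096 / 170000000 = 24.0941 μs.
Propagation delay = d/s = 2060 m / 200000000 m/s = 10.3 μs.
Total = 34.4 μs.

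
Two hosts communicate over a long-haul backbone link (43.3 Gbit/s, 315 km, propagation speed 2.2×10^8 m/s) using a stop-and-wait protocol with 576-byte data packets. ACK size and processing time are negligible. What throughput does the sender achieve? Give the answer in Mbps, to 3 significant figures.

1.61 Mbps

t_tx = L/R = 4608/43300000000 = 1.0642e-07 s.
t_prop = 315000/2.2e+08 = 0.00143182 s; RTT = 0.00286364 s.
Cycle = t_tx + RTT = 0.00286374 s.
Throughput = L / cycle = 4608 / 0.00286374 = 1.61 Mbps.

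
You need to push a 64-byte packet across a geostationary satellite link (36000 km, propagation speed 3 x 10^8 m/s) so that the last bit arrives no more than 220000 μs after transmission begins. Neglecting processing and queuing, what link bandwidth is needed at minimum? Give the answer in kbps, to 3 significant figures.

L = 512 bits.
Propagation delay = 36000000 / 300000000 = 120000 μs.
Transmission budget = 220000 − 120000 = 100000 μs.
R ≥ L / t_tx = 512 bits / 0.1 s = 5.12 kbps.

5.12 kbps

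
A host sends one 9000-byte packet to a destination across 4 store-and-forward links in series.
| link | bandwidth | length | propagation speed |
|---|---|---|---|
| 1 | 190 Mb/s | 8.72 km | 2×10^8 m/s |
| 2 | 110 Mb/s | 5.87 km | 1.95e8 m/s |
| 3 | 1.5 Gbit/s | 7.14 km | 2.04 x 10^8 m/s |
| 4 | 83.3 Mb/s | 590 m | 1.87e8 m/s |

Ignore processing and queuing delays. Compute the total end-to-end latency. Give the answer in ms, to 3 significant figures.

2.06 ms

L = 9000 × 8 = 72000 bits.
Transmission delays (L/R per hop): 0.378947, 0.654545, 0.048, 0.864346 ms; sum = 1.94584 ms.
Propagation delays (d/s per hop): 0.0436, 0.0301026, 0.035, 0.00315508 ms; sum = 0.111858 ms.
End-to-end = 2.06 ms.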